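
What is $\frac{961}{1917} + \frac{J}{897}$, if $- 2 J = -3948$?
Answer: $\frac{1548725}{573183} \approx 2.702$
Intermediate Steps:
$J = 1974$ ($J = \left(- \frac{1}{2}\right) \left(-3948\right) = 1974$)
$\frac{961}{1917} + \frac{J}{897} = \frac{961}{1917} + \frac{1974}{897} = 961 \cdot \frac{1}{1917} + 1974 \cdot \frac{1}{897} = \frac{961}{1917} + \frac{658}{299} = \frac{1548725}{573183}$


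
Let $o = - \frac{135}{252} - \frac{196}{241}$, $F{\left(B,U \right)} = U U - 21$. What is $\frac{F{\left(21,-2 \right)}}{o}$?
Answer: $\frac{114716}{9103} \approx 12.602$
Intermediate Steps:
$F{\left(B,U \right)} = -21 + U^{2}$ ($F{\left(B,U \right)} = U^{2} - 21 = -21 + U^{2}$)
$o = - \frac{9103}{6748}$ ($o = \left(-135\right) \frac{1}{252} - \frac{196}{241} = - \frac{15}{28} - \frac{196}{241} = - \frac{9103}{6748} \approx -1.349$)
$\frac{F{\left(21,-2 \right)}}{o} = \frac{-21 + \left(-2\right)^{2}}{- \frac{9103}{6748}} = \left(-21 + 4\right) \left(- \frac{6748}{9103}\right) = \left(-17\right) \left(- \frac{6748}{9103}\right) = \frac{114716}{9103}$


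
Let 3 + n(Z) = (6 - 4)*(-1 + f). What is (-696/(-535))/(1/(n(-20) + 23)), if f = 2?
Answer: 15312/535 ≈ 28.621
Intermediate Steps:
n(Z) = -1 (n(Z) = -3 + (6 - 4)*(-1 + 2) = -3 + 2*1 = -3 + 2 = -1)
(-696/(-535))/(1/(n(-20) + 23)) = (-696/(-535))/(1/(-1 + 23)) = (-696*(-1/535))/(1/22) = 696/(535*(1/22)) = (696/535)*22 = 15312/535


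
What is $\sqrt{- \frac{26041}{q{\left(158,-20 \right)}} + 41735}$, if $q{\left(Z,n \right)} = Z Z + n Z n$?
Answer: $\frac{\sqrt{9011091824051}}{14694} \approx 204.29$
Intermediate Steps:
$q{\left(Z,n \right)} = Z^{2} + Z n^{2}$ ($q{\left(Z,n \right)} = Z^{2} + Z n n = Z^{2} + Z n^{2}$)
$\sqrt{- \frac{26041}{q{\left(158,-20 \right)}} + 41735} = \sqrt{- \frac{26041}{158 \left(158 + \left(-20\right)^{2}\right)} + 41735} = \sqrt{- \frac{26041}{158 \left(158 + 400\right)} + 41735} = \sqrt{- \frac{26041}{158 \cdot 558} + 41735} = \sqrt{- \frac{26041}{88164} + 41735} = \sqrt{\frac{3679498499}{88164}} = \frac{\sqrt{9011091824051}}{14694}$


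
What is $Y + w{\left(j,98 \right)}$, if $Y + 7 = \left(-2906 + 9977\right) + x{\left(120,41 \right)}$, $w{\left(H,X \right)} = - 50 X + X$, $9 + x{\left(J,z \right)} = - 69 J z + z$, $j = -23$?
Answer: $-337186$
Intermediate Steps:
$x{\left(J,z \right)} = -9 + z - 69 J z$ ($x{\left(J,z \right)} = -9 + \left(- 69 J z + z\right) = -9 - \left(- z + 69 J z\right) = -9 + z - 69 J z$)
$w{\left(H,X \right)} = - 49 X$
$Y = -332384$ ($Y = -7 + \left(\left(-2906 + 9977\right) - \left(-32 + 339480\right)\right) = -7 + \left(7071 - 339448\right) = -7 - 332377 = -332384$)
$Y + w{\left(j,98 \right)} = -332384 - 4802 = -337186$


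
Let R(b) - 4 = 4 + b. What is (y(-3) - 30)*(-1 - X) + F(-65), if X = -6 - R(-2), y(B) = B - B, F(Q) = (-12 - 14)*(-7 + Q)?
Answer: 1542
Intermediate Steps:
R(b) = 8 + b (R(b) = 4 + (4 + b) = 8 + b)
F(Q) = 182 - 26*Q (F(Q) = -26*(-7 + Q) = 182 - 26*Q)
y(B) = 0
X = -12 (X = -6 - (8 - 2) = -6 - 1*6 = -6 - 6 = -12)
(y(-3) - 30)*(-1 - X) + F(-65) = (0 - 30)*(-1 - 1*(-12)) + (182 - 26*(-65)) = -30*(-1 + 12) + (182 + 1690) = -30*11 + 1872 = -330 + 1872 = 1542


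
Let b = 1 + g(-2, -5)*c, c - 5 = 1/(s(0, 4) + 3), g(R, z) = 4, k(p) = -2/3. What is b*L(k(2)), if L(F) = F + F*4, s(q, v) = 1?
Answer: -220/3 ≈ -73.333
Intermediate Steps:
k(p) = -⅔ (k(p) = -2*⅓ = -⅔)
L(F) = 5*F (L(F) = F + 4*F = 5*F)
c = 21/4 (c = 5 + 1/(1 + 3) = 5 + 1/4 = 5 + ¼ = 21/4 ≈ 5.2500)
b = 22 (b = 1 + 4*(21/4) = 1 + 21 = 22)
b*L(k(2)) = 22*(5*(-⅔)) = 22*(-10/3) = -220/3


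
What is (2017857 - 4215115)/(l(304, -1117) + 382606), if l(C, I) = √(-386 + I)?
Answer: -840684094348/146387352739 + 6591774*I*√167/146387352739 ≈ -5.7429 + 0.00058191*I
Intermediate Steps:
(2017857 - 4215115)/(l(304, -1117) + 382606) = (2017857 - 4215115)/(√(-386 - 1117) + 382606) = -2197258/(√(-1503) + 382606) = -2197258/(3*I*√167 + 382606) = -2197258/(382606 + 3*I*√167)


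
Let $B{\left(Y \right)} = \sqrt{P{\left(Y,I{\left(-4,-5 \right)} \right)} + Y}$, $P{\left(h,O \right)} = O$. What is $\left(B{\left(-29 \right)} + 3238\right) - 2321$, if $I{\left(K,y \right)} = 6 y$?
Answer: $917 + i \sqrt{59} \approx 917.0 + 7.6811 i$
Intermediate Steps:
$B{\left(Y \right)} = \sqrt{-30 + Y}$ ($B{\left(Y \right)} = \sqrt{6 \left(-5\right) + Y} = \sqrt{-30 + Y}$)
$\left(B{\left(-29 \right)} + 3238\right) - 2321 = \left(\sqrt{-30 - 29} + 3238\right) - 2321 = \left(\sqrt{-59} + 3238\right) - 2321 = \left(i \sqrt{59} + 3238\right) - 2321 = \left(3238 + i \sqrt{59}\right) - 2321 = 917 + i \sqrt{59}$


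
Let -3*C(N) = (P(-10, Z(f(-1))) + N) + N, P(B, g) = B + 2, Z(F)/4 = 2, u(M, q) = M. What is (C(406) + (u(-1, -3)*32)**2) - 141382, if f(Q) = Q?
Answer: -140626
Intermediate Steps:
Z(F) = 8 (Z(F) = 4*2 = 8)
P(B, g) = 2 + B
C(N) = 8/3 - 2*N/3 (C(N) = -(((2 - 10) + N) + N)/3 = -((-8 + N) + N)/3 = -(-8 + 2*N)/3 = 8/3 - 2*N/3)
(C(406) + (u(-1, -3)*32)**2) - 141382 = ((8/3 - 2/3*406) + (-1*32)**2) - 141382 = ((8/3 - 812/3) + (-32)**2) - 141382 = (-268 + 1024) - 141382 = 756 - 141382 = -140626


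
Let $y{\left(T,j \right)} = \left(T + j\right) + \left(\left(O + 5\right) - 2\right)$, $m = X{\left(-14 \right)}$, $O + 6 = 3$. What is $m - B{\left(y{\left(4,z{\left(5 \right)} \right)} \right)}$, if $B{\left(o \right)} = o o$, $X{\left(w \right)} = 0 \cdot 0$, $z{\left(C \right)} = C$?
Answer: $-81$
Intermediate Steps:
$O = -3$ ($O = -6 + 3 = -3$)
$X{\left(w \right)} = 0$
$m = 0$
$y{\left(T,j \right)} = T + j$ ($y{\left(T,j \right)} = \left(T + j\right) + \left(\left(-3 + 5\right) - 2\right) = \left(T + j\right) + \left(2 - 2\right) = \left(T + j\right) + 0 = T + j$)
$B{\left(o \right)} = o^{2}$
$m - B{\left(y{\left(4,z{\left(5 \right)} \right)} \right)} = 0 - \left(4 + 5\right)^{2} = 0 - 9^{2} = 0 - 81 = -81$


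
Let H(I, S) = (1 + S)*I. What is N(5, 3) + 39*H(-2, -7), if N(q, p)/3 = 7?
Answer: 489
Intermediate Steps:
N(q, p) = 21 (N(q, p) = 3*7 = 21)
H(I, S) = I*(1 + S)
N(5, 3) + 39*H(-2, -7) = 21 + 39*(-2*(1 - 7)) = 21 + 39*(-2*(-6)) = 21 + 39*12 = 21 + 468 = 489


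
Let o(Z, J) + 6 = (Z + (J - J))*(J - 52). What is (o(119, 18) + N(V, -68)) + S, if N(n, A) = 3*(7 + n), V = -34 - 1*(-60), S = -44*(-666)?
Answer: 25351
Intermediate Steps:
S = 29304
o(Z, J) = -6 + Z*(-52 + J) (o(Z, J) = -6 + (Z + (J - J))*(J - 52) = -6 + (Z + 0)*(-52 + J) = -6 + Z*(-52 + J))
V = 26 (V = -34 + 60 = 26)
N(n, A) = 21 + 3*n
(o(119, 18) + N(V, -68)) + S = ((-6 - 52*119 + 18*119) + (21 + 3*26)) + 29304 = ((-6 - 6188 + 2142) + (21 + 78)) + 29304 = (-4052 + 99) + 29304 = -3953 + 29304 = 25351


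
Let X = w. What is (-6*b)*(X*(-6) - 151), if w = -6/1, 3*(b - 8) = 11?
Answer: 8050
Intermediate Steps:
b = 35/3 (b = 8 + (⅓)*11 = 8 + 11/3 = 35/3 ≈ 11.667)
w = -6 (w = -6*1 = -6)
X = -6
(-6*b)*(X*(-6) - 151) = (-6*35/3)*(-6*(-6) - 151) = -70*(36 - 151) = -70*(-115) = 8050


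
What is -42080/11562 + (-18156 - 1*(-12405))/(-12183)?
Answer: -74361263/23476641 ≈ -3.1675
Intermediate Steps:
-42080/11562 + (-18156 - 1*(-12405))/(-12183) = -42080*1/11562 + (-18156 + 12405)*(-1/12183) = -21040/5781 - 5751*(-1/12183) = -21040/5781 + 1917/4061 = -74361263/23476641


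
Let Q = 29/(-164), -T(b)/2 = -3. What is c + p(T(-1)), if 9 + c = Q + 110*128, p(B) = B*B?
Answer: 2313519/164 ≈ 14107.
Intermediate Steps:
T(b) = 6 (T(b) = -2*(-3) = 6)
Q = -29/164 (Q = 29*(-1/164) = -29/164 ≈ -0.17683)
p(B) = B**2
c = 2307615/164 (c = -9 + (-29/164 + 110*128) = -9 + (-29/164 + 14080) = -9 + 2309091/164 = 2307615/164 ≈ 14071.)
c + p(T(-1)) = 2307615/164 + 6**2 = 2307615/164 + 36 = 2313519/164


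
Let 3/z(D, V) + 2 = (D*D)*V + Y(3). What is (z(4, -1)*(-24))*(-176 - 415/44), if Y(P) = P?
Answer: -48954/55 ≈ -890.07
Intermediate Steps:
z(D, V) = 3/(1 + V*D**2) (z(D, V) = 3/(-2 + ((D*D)*V + 3)) = 3/(-2 + (D**2*V + 3)) = 3/(-2 + (V*D**2 + 3)) = 3/(-2 + (3 + V*D**2)) = 3/(1 + V*D**2))
(z(4, -1)*(-24))*(-176 - 415/44) = ((3/(1 - 1*4**2))*(-24))*(-176 - 415/44) = ((3/(1 - 1*16))*(-24))*(-176 - 415*1/44) = ((3/(1 - 16))*(-24))*(-176 - 415/44) = ((3/(-15))*(-24))*(-8159/44) = ((3*(-1/15))*(-24))*(-8159/44) = -1/5*(-24)*(-8159/44) = (24/5)*(-8159/44) = -48954/55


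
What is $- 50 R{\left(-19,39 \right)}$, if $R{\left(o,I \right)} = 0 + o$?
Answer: $950$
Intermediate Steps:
$R{\left(o,I \right)} = o$
$- 50 R{\left(-19,39 \right)} = \left(-50\right) \left(-19\right) = 950$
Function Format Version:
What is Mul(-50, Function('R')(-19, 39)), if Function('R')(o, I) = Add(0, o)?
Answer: 950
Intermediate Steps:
Function('R')(o, I) = o
Mul(-50, Function('R')(-19, 39)) = Mul(-50, -19) = 950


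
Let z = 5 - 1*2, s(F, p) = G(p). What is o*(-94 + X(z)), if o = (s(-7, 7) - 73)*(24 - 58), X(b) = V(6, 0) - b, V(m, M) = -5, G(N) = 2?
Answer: -246228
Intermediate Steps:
s(F, p) = 2
z = 3 (z = 5 - 2 = 3)
X(b) = -5 - b
o = 2414 (o = (2 - 73)*(24 - 58) = -71*(-34) = 2414)
o*(-94 + X(z)) = 2414*(-94 + (-5 - 1*3)) = 2414*(-94 + (-5 - 3)) = 2414*(-94 - 8) = 2414*(-102) = -246228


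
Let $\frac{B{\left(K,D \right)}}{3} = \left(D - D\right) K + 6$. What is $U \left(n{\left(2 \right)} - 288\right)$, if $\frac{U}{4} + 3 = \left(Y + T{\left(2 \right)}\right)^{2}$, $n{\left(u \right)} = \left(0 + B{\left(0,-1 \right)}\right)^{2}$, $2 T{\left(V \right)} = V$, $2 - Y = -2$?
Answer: $3168$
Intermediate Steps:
$Y = 4$ ($Y = 2 - -2 = 2 + 2 = 4$)
$T{\left(V \right)} = \frac{V}{2}$
$B{\left(K,D \right)} = 18$ ($B{\left(K,D \right)} = 3 \left(\left(D - D\right) K + 6\right) = 3 \left(0 K + 6\right) = 3 \left(0 + 6\right) = 3 \cdot 6 = 18$)
$n{\left(u \right)} = 324$ ($n{\left(u \right)} = \left(0 + 18\right)^{2} = 18^{2} = 324$)
$U = 88$ ($U = -12 + 4 \left(4 + \frac{1}{2} \cdot 2\right)^{2} = -12 + 4 \left(4 + 1\right)^{2} = -12 + 4 \cdot 5^{2} = -12 + 4 \cdot 25 = -12 + 100 = 88$)
$U \left(n{\left(2 \right)} - 288\right) = 88 \left(324 - 288\right) = 88 \cdot 36 = 3168$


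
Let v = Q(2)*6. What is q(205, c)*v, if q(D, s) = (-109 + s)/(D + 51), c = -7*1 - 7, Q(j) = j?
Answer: -369/64 ≈ -5.7656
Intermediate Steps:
v = 12 (v = 2*6 = 12)
c = -14 (c = -7 - 7 = -14)
q(D, s) = (-109 + s)/(51 + D)
q(205, c)*v = ((-109 - 14)/(51 + 205))*12 = (-123/256)*12 = ((1/256)*(-123))*12 = -123/256*12 = -369/64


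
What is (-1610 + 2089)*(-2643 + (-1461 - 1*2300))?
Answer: -3067516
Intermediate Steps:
(-1610 + 2089)*(-2643 + (-1461 - 1*2300)) = 479*(-2643 + (-1461 - 2300)) = 479*(-2643 - 3761) = 479*(-6404) = -3067516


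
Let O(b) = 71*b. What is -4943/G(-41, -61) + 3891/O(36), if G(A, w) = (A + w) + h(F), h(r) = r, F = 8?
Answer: 2166677/40044 ≈ 54.107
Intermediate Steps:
G(A, w) = 8 + A + w (G(A, w) = (A + w) + 8 = 8 + A + w)
-4943/G(-41, -61) + 3891/O(36) = -4943/(8 - 41 - 61) + 3891/((71*36)) = -4943/(-94) + 3891/2556 = -4943*(-1/94) + 3891*(1/2556) = 4943/94 + 1297/852 = 2166677/40044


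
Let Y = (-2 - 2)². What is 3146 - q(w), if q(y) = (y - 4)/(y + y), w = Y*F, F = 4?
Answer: 100657/32 ≈ 3145.5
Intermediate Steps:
Y = 16 (Y = (-4)² = 16)
w = 64 (w = 16*4 = 64)
q(y) = (-4 + y)/(2*y) (q(y) = (-4 + y)/((2*y)) = (-4 + y)*(1/(2*y)) = (-4 + y)/(2*y))
3146 - q(w) = 3146 - (-4 + 64)/(2*64) = 3146 - 60/(2*64) = 3146 - 1*15/32 = 3146 - 15/32 = 100657/32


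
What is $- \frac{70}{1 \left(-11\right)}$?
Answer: $\frac{70}{11} \approx 6.3636$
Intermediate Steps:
$- \frac{70}{1 \left(-11\right)} = - \frac{70}{-11} = \left(-70\right) \left(- \frac{1}{11}\right) = \frac{70}{11}$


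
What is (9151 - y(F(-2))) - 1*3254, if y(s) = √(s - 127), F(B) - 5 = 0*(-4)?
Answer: 5897 - I*√122 ≈ 5897.0 - 11.045*I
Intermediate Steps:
F(B) = 5 (F(B) = 5 + 0*(-4) = 5 + 0 = 5)
y(s) = √(-127 + s)
(9151 - y(F(-2))) - 1*3254 = (9151 - √(-127 + 5)) - 1*3254 = (9151 - √(-122)) - 3254 = (9151 - I*√122) - 3254 = 5897 - I*√122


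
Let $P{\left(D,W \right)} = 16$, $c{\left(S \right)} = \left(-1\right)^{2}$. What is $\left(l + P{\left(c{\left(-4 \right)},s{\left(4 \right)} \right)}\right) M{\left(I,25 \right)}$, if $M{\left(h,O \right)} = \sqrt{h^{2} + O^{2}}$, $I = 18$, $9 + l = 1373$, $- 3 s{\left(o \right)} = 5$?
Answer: $1380 \sqrt{949} \approx 42512.0$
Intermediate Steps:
$s{\left(o \right)} = - \frac{5}{3}$ ($s{\left(o \right)} = \left(- \frac{1}{3}\right) 5 = - \frac{5}{3}$)
$c{\left(S \right)} = 1$
$l = 1364$ ($l = -9 + 1373 = 1364$)
$M{\left(h,O \right)} = \sqrt{O^{2} + h^{2}}$
$\left(l + P{\left(c{\left(-4 \right)},s{\left(4 \right)} \right)}\right) M{\left(I,25 \right)} = \left(1364 + 16\right) \sqrt{25^{2} + 18^{2}} = 1380 \sqrt{625 + 324} = 1380 \sqrt{949}$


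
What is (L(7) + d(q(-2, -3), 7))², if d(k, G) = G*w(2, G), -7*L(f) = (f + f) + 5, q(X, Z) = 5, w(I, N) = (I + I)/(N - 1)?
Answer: 1681/441 ≈ 3.8118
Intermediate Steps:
w(I, N) = 2*I/(-1 + N) (w(I, N) = (2*I)/(-1 + N) = 2*I/(-1 + N))
L(f) = -5/7 - 2*f/7 (L(f) = -((f + f) + 5)/7 = -(2*f + 5)/7 = -(5 + 2*f)/7 = -5/7 - 2*f/7)
d(k, G) = 4*G/(-1 + G) (d(k, G) = G*(2*2/(-1 + G)) = G*(4/(-1 + G)) = 4*G/(-1 + G))
(L(7) + d(q(-2, -3), 7))² = ((-5/7 - 2/7*7) + 4*7/(-1 + 7))² = ((-5/7 - 2) + 4*7/6)² = (-19/7 + 4*7*(⅙))² = (-19/7 + 14/3)² = (41/21)² = 1681/441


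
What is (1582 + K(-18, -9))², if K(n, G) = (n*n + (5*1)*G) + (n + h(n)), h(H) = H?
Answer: 3330625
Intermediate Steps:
K(n, G) = n² + 2*n + 5*G (K(n, G) = (n*n + (5*1)*G) + (n + n) = (n² + 5*G) + 2*n = n² + 2*n + 5*G)
(1582 + K(-18, -9))² = (1582 + ((-18)² + 2*(-18) + 5*(-9)))² = (1582 + (324 - 36 - 45))² = (1582 + 243)² = 1825² = 3330625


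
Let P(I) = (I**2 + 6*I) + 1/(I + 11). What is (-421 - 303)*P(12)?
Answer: -3597556/23 ≈ -1.5642e+5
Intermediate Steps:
P(I) = I**2 + 1/(11 + I) + 6*I (P(I) = (I**2 + 6*I) + 1/(11 + I) = I**2 + 1/(11 + I) + 6*I)
(-421 - 303)*P(12) = (-421 - 303)*((1 + 12**3 + 17*12**2 + 66*12)/(11 + 12)) = -724*(1 + 1728 + 17*144 + 792)/23 = -724*(1 + 1728 + 2448 + 792)/23 = -724*4969/23 = -3597556/23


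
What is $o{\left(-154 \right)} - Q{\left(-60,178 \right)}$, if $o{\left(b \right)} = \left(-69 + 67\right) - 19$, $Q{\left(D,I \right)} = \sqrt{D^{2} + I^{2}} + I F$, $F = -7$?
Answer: $1225 - 2 \sqrt{8821} \approx 1037.2$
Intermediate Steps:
$Q{\left(D,I \right)} = \sqrt{D^{2} + I^{2}} - 7 I$ ($Q{\left(D,I \right)} = \sqrt{D^{2} + I^{2}} + I \left(-7\right) = \sqrt{D^{2} + I^{2}} - 7 I$)
$o{\left(b \right)} = -21$ ($o{\left(b \right)} = -2 - 19 = -21$)
$o{\left(-154 \right)} - Q{\left(-60,178 \right)} = -21 - \left(\sqrt{\left(-60\right)^{2} + 178^{2}} - 1246\right) = -21 - \left(\sqrt{3600 + 31684} - 1246\right) = -21 - \left(\sqrt{35284} - 1246\right) = -21 - \left(2 \sqrt{8821} - 1246\right) = -21 - \left(-1246 + 2 \sqrt{8821}\right) = -21 + \left(1246 - 2 \sqrt{8821}\right) = 1225 - 2 \sqrt{8821}$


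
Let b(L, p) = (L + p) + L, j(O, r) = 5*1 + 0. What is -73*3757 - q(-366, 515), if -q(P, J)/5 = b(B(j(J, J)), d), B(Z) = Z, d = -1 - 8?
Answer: -274256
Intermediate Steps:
j(O, r) = 5 (j(O, r) = 5 + 0 = 5)
d = -9
b(L, p) = p + 2*L
q(P, J) = -5 (q(P, J) = -5*(-9 + 2*5) = -5*(-9 + 10) = -5*1 = -5)
-73*3757 - q(-366, 515) = -73*3757 - 1*(-5) = -274261 + 5 = -274256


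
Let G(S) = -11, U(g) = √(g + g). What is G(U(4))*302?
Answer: -3322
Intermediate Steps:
U(g) = √2*√g (U(g) = √(2*g) = √2*√g)
G(U(4))*302 = -11*302 = -3322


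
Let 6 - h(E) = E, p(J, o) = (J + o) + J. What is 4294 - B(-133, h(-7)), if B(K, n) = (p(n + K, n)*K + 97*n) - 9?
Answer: -27149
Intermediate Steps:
p(J, o) = o + 2*J
h(E) = 6 - E
B(K, n) = -9 + 97*n + K*(2*K + 3*n) (B(K, n) = ((n + 2*(n + K))*K + 97*n) - 9 = ((n + 2*(K + n))*K + 97*n) - 9 = ((n + (2*K + 2*n))*K + 97*n) - 9 = ((2*K + 3*n)*K + 97*n) - 9 = (K*(2*K + 3*n) + 97*n) - 9 = (97*n + K*(2*K + 3*n)) - 9 = -9 + 97*n + K*(2*K + 3*n))
4294 - B(-133, h(-7)) = 4294 - (-9 + 97*(6 - 1*(-7)) - 133*(2*(-133) + 3*(6 - 1*(-7)))) = 4294 - (-9 + 97*(6 + 7) - 133*(-266 + 3*(6 + 7))) = 4294 - (-9 + 97*13 - 133*(-266 + 3*13)) = 4294 - (-9 + 1261 - 133*(-266 + 39)) = 4294 - (-9 + 1261 - 133*(-227)) = 4294 - (-9 + 1261 + 30191) = 4294 - 1*31443 = 4294 - 31443 = -27149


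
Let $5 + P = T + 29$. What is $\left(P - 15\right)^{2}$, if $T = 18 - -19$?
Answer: $2116$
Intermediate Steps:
$T = 37$ ($T = 18 + 19 = 37$)
$P = 61$ ($P = -5 + \left(37 + 29\right) = -5 + 66 = 61$)
$\left(P - 15\right)^{2} = \left(61 - 15\right)^{2} = 46^{2} = 2116$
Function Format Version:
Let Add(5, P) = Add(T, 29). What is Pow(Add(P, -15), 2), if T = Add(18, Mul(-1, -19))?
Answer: 2116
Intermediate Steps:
T = 37 (T = Add(18, 19) = 37)
P = 61 (P = Add(-5, Add(37, 29)) = Add(-5, 66) = 61)
Pow(Add(P, -15), 2) = Pow(Add(61, -15), 2) = Pow(46, 2) = 2116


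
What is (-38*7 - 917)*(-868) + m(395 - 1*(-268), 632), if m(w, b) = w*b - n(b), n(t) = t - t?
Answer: 1445860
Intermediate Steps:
n(t) = 0
m(w, b) = b*w (m(w, b) = w*b - 1*0 = b*w + 0 = b*w)
(-38*7 - 917)*(-868) + m(395 - 1*(-268), 632) = (-38*7 - 917)*(-868) + 632*(395 - 1*(-268)) = (-266 - 917)*(-868) + 632*(395 + 268) = -1183*(-868) + 632*663 = 1026844 + 419016 = 1445860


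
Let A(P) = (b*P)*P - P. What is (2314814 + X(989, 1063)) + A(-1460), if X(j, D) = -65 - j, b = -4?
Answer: -6211180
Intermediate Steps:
A(P) = -P - 4*P² (A(P) = (-4*P)*P - P = -4*P² - P = -P - 4*P²)
(2314814 + X(989, 1063)) + A(-1460) = (2314814 + (-65 - 1*989)) - 1460*(-1 - 4*(-1460)) = (2314814 + (-65 - 989)) - 1460*(-1 + 5840) = (2314814 - 1054) - 1460*5839 = 2313760 - 8524940 = -6211180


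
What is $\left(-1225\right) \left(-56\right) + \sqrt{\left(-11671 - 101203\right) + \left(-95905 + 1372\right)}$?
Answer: $68600 + i \sqrt{207407} \approx 68600.0 + 455.42 i$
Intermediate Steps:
$\left(-1225\right) \left(-56\right) + \sqrt{\left(-11671 - 101203\right) + \left(-95905 + 1372\right)} = 68600 + \sqrt{-112874 - 94533} = 68600 + \sqrt{-207407} = 68600 + i \sqrt{207407}$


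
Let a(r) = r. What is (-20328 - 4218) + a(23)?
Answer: -24523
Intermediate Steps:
(-20328 - 4218) + a(23) = (-20328 - 4218) + 23 = -24546 + 23 = -24523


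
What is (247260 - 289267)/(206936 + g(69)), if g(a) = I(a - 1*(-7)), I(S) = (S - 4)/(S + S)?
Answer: -798133/3931793 ≈ -0.20299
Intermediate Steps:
I(S) = (-4 + S)/(2*S) (I(S) = (-4 + S)/((2*S)) = (-4 + S)*(1/(2*S)) = (-4 + S)/(2*S))
g(a) = (3 + a)/(2*(7 + a)) (g(a) = (-4 + (a - 1*(-7)))/(2*(a - 1*(-7))) = (-4 + (a + 7))/(2*(a + 7)) = (-4 + (7 + a))/(2*(7 + a)) = (3 + a)/(2*(7 + a)))
(247260 - 289267)/(206936 + g(69)) = (247260 - 289267)/(206936 + (3 + 69)/(2*(7 + 69))) = -42007/(206936 + (½)*72/76) = -42007/(206936 + (½)*(1/76)*72) = -42007/(206936 + 9/19) = -42007/3931793/19 = -42007*19/3931793 = -798133/3931793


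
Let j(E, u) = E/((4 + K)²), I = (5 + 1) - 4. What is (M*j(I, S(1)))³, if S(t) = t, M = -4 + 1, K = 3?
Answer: -216/117649 ≈ -0.0018360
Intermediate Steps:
I = 2 (I = 6 - 4 = 2)
M = -3
j(E, u) = E/49 (j(E, u) = E/((4 + 3)²) = E/(7²) = E/49)
(M*j(I, S(1)))³ = (-3*2/49)³ = (-6/49)³ = -216/117649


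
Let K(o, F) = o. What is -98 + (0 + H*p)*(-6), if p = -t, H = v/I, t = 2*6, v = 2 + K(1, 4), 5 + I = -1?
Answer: -134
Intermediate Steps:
I = -6 (I = -5 - 1 = -6)
v = 3 (v = 2 + 1 = 3)
t = 12
H = -1/2 (H = 3/(-6) = 3*(-1/6) = -1/2 ≈ -0.50000)
p = -12 (p = -1*12 = -12)
-98 + (0 + H*p)*(-6) = -98 + (0 - 1/2*(-12))*(-6) = -98 + (0 + 6)*(-6) = -98 + 6*(-6) = -98 - 36 = -134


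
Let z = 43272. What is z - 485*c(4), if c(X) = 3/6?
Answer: 86059/2 ≈ 43030.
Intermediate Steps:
c(X) = ½ (c(X) = 3*(⅙) = ½)
z - 485*c(4) = 43272 - 485/2 = 86059/2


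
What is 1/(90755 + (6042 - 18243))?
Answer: 1/78554 ≈ 1.2730e-5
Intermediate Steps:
1/(90755 + (6042 - 18243)) = 1/(90755 - 12201) = 1/78554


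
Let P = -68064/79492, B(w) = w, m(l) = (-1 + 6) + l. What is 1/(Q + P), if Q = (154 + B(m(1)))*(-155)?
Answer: -19873/492867416 ≈ -4.0321e-5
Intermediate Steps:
m(l) = 5 + l
P = -17016/19873 (P = -68064*1/79492 = -17016/19873 ≈ -0.85624)
Q = -24800 (Q = (154 + (5 + 1))*(-155) = (154 + 6)*(-155) = 160*(-155) = -24800)
1/(Q + P) = 1/(-24800 - 17016/19873) = 1/(-492867416/19873) = -19873/492867416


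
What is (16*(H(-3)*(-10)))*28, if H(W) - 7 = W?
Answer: -17920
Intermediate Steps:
H(W) = 7 + W
(16*(H(-3)*(-10)))*28 = (16*((7 - 3)*(-10)))*28 = (16*(4*(-10)))*28 = (16*(-40))*28 = -640*28 = -17920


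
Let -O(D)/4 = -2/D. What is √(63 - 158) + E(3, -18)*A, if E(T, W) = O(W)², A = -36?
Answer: -64/9 + I*√95 ≈ -7.1111 + 9.7468*I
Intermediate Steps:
O(D) = 8/D (O(D) = -(-8)/D = 8/D)
E(T, W) = 64/W² (E(T, W) = (8/W)² = 64/W²)
√(63 - 158) + E(3, -18)*A = √(63 - 158) + (64/(-18)²)*(-36) = √(-95) + (64*(1/324))*(-36) = I*√95 + (16/81)*(-36) = I*√95 - 64/9 = -64/9 + I*√95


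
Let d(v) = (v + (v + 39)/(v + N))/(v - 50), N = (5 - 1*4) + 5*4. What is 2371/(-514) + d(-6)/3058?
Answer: -1015067637/220053680 ≈ -4.6128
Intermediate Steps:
N = 21 (N = (5 - 4) + 20 = 1 + 20 = 21)
d(v) = (v + (39 + v)/(21 + v))/(-50 + v) (d(v) = (v + (v + 39)/(v + 21))/(v - 50) = (v + (39 + v)/(21 + v))/(-50 + v))
2371/(-514) + d(-6)/3058 = 2371/(-514) + ((39 + (-6)² + 22*(-6))/(-1050 + (-6)² - 29*(-6)))/3058 = 2371*(-1/514) + ((39 + 36 - 132)/(-1050 + 36 + 174))*(1/3058) = -2371/514 + (-57/(-840))*(1/3058) = -2371/514 - 1/840*(-57)*(1/3058) = -2371/514 + (19/280)*(1/3058) = -2371/514 + 19/856240 = -1015067637/220053680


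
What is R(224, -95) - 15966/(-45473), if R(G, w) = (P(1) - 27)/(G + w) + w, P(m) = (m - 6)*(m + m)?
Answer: -556894502/5866017 ≈ -94.936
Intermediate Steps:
P(m) = 2*m*(-6 + m) (P(m) = (-6 + m)*(2*m) = 2*m*(-6 + m))
R(G, w) = w - 37/(G + w) (R(G, w) = (2*1*(-6 + 1) - 27)/(G + w) + w = (2*1*(-5) - 27)/(G + w) + w = (-10 - 27)/(G + w) + w = -37/(G + w) + w = w - 37/(G + w))
R(224, -95) - 15966/(-45473) = (-37 + (-95)² + 224*(-95))/(224 - 95) - 15966/(-45473) = (-37 + 9025 - 21280)/129 - 15966*(-1)/45473 = (1/129)*(-12292) - 1*(-15966/45473) = -12292/129 + 15966/45473 = -556894502/5866017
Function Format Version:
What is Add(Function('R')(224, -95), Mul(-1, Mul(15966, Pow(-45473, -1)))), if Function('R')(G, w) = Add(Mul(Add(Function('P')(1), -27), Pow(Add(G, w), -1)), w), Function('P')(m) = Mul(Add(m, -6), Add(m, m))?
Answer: Rational(-556894502, 5866017) ≈ -94.936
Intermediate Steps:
Function('P')(m) = Mul(2, m, Add(-6, m)) (Function('P')(m) = Mul(Add(-6, m), Mul(2, m)) = Mul(2, m, Add(-6, m)))
Function('R')(G, w) = Add(w, Mul(-37, Pow(Add(G, w), -1))) (Function('R')(G, w) = Add(Mul(Add(Mul(2, 1, Add(-6, 1)), -27), Pow(Add(G, w), -1)), w) = Add(Mul(Add(Mul(2, 1, -5), -27), Pow(Add(G, w), -1)), w) = Add(Mul(Add(-10, -27), Pow(Add(G, w), -1)), w) = Add(Mul(-37, Pow(Add(G, w), -1)), w) = Add(w, Mul(-37, Pow(Add(G, w), -1))))
Add(Function('R')(224, -95), Mul(-1, Mul(15966, Pow(-45473, -1)))) = Add(Mul(Pow(Add(224, -95), -1), Add(-37, Pow(-95, 2), Mul(224, -95))), Mul(-1, Mul(15966, Pow(-45473, -1)))) = Add(Mul(Pow(129, -1), Add(-37, 9025, -21280)), Mul(-1, Mul(15966, Rational(-1, 45473)))) = Add(Mul(Rational(1, 129), -12292), Mul(-1, Rational(-15966, 45473))) = Add(Rational(-12292, 129), Rational(15966, 45473)) = Rational(-556894502, 5866017)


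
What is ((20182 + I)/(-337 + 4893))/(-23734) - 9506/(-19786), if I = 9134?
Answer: 128415466781/267437726218 ≈ 0.48017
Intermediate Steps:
((20182 + I)/(-337 + 4893))/(-23734) - 9506/(-19786) = ((20182 + 9134)/(-337 + 4893))/(-23734) - 9506/(-19786) = (29316/4556)*(-1/23734) - 9506*(-1/19786) = (29316*(1/4556))*(-1/23734) + 4753/9893 = (7329/1139)*(-1/23734) + 4753/9893 = -7329/27033026 + 4753/9893 = 128415466781/267437726218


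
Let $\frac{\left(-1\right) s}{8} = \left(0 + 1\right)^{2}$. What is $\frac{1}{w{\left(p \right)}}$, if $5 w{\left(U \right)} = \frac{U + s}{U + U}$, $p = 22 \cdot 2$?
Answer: $\frac{110}{9} \approx 12.222$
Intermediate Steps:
$p = 44$
$s = -8$ ($s = - 8 \left(0 + 1\right)^{2} = - 8 \cdot 1^{2} = \left(-8\right) 1 = -8$)
$w{\left(U \right)} = \frac{-8 + U}{10 U}$ ($w{\left(U \right)} = \frac{\left(U - 8\right) \frac{1}{U + U}}{5} = \frac{\left(-8 + U\right) \frac{1}{2 U}}{5} = \frac{\frac{1}{2} \frac{1}{U} \left(-8 + U\right)}{5} = \frac{-8 + U}{10 U}$)
$\frac{1}{w{\left(p \right)}} = \frac{1}{\frac{1}{10} \cdot \frac{1}{44} \left(-8 + 44\right)} = \frac{1}{\frac{1}{10} \cdot \frac{1}{44} \cdot 36} = \frac{1}{\frac{9}{110}} = \frac{110}{9}$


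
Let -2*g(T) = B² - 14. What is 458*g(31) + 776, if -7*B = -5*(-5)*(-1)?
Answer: 51993/49 ≈ 1061.1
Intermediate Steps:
B = 25/7 (B = -(-5*(-5))*(-1)/7 = -25*(-1)/7 = -⅐*(-25) = 25/7 ≈ 3.5714)
g(T) = 61/98 (g(T) = -((25/7)² - 14)/2 = -(625/49 - 14)/2 = -½*(-61/49) = 61/98)
458*g(31) + 776 = 458*(61/98) + 776 = 13969/49 + 776 = 51993/49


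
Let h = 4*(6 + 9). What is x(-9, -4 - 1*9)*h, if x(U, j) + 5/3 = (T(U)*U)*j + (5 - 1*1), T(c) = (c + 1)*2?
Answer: -112180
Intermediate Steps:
h = 60 (h = 4*15 = 60)
T(c) = 2 + 2*c (T(c) = (1 + c)*2 = 2 + 2*c)
x(U, j) = 7/3 + U*j*(2 + 2*U) (x(U, j) = -5/3 + (((2 + 2*U)*U)*j + (5 - 1*1)) = -5/3 + ((U*(2 + 2*U))*j + (5 - 1)) = -5/3 + (U*j*(2 + 2*U) + 4) = -5/3 + (4 + U*j*(2 + 2*U)) = 7/3 + U*j*(2 + 2*U))
x(-9, -4 - 1*9)*h = (7/3 + 2*(-9)*(-4 - 1*9)*(1 - 9))*60 = (7/3 + 2*(-9)*(-4 - 9)*(-8))*60 = (7/3 + 2*(-9)*(-13)*(-8))*60 = (7/3 - 1872)*60 = -5609/3*60 = -112180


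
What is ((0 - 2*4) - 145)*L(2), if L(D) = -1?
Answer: 153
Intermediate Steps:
((0 - 2*4) - 145)*L(2) = ((0 - 2*4) - 145)*(-1) = ((0 - 8) - 145)*(-1) = (-8 - 145)*(-1) = -153*(-1) = 153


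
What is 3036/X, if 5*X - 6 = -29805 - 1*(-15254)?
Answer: -3036/2909 ≈ -1.0437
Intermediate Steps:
X = -2909 (X = 6/5 + (-29805 - 1*(-15254))/5 = 6/5 + (-29805 + 15254)/5 = 6/5 + (1/5)*(-14551) = 6/5 - 14551/5 = -2909)
3036/X = 3036/(-2909) = 3036*(-1/2909) = -3036/2909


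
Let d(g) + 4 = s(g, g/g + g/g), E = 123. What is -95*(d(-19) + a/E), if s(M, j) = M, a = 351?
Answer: 78470/41 ≈ 1913.9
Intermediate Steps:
d(g) = -4 + g
-95*(d(-19) + a/E) = -95*((-4 - 19) + 351/123) = -95*(-23 + 351*(1/123)) = -95*(-23 + 117/41) = -95*(-826/41) = 78470/41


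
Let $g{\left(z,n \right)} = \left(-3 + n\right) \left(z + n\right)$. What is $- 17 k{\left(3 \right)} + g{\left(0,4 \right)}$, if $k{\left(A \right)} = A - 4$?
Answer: $21$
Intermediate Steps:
$k{\left(A \right)} = -4 + A$
$g{\left(z,n \right)} = \left(-3 + n\right) \left(n + z\right)$
$- 17 k{\left(3 \right)} + g{\left(0,4 \right)} = - 17 \left(-4 + 3\right) + \left(4^{2} - 12 - 0 + 4 \cdot 0\right) = \left(-17\right) \left(-1\right) + \left(16 - 12 + 0 + 0\right) = 17 + 4 = 21$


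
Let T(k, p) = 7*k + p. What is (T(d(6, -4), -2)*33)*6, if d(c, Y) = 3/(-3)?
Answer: -1782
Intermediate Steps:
d(c, Y) = -1 (d(c, Y) = 3*(-⅓) = -1)
T(k, p) = p + 7*k
(T(d(6, -4), -2)*33)*6 = ((-2 + 7*(-1))*33)*6 = ((-2 - 7)*33)*6 = -9*33*6 = -297*6 = -1782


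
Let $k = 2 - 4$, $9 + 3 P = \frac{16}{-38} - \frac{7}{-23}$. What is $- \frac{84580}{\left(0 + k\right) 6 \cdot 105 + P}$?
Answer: $\frac{9240365}{137987} \approx 66.965$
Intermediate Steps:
$P = - \frac{1328}{437}$ ($P = -3 + \frac{\frac{16}{-38} - \frac{7}{-23}}{3} = -3 + \frac{16 \left(- \frac{1}{38}\right) - - \frac{7}{23}}{3} = -3 + \frac{- \frac{8}{19} + \frac{7}{23}}{3} = -3 + \frac{1}{3} \left(- \frac{51}{437}\right) = -3 - \frac{17}{437} = - \frac{1328}{437} \approx -3.0389$)
$k = -2$ ($k = 2 - 4 = -2$)
$- \frac{84580}{\left(0 + k\right) 6 \cdot 105 + P} = - \frac{84580}{\left(0 - 2\right) 6 \cdot 105 - \frac{1328}{437}} = - \frac{84580}{\left(-2\right) 6 \cdot 105 - \frac{1328}{437}} = - \frac{84580}{\left(-12\right) 105 - \frac{1328}{437}} = - \frac{84580}{-1260 - \frac{1328}{437}} = - \frac{84580}{- \frac{551948}{437}} = \left(-84580\right) \left(- \frac{437}{551948}\right) = \frac{9240365}{137987}$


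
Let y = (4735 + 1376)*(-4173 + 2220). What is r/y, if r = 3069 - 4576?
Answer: 1507/11934783 ≈ 0.00012627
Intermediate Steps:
r = -1507
y = -11934783 (y = 6111*(-1953) = -11934783)
r/y = -1507/(-11934783) = -1507*(-1/11934783) = 1507/11934783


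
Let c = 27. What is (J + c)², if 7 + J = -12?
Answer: 64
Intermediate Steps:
J = -19 (J = -7 - 12 = -19)
(J + c)² = (-19 + 27)² = 8² = 64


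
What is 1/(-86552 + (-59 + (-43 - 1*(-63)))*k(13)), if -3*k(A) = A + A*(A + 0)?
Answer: -1/84186 ≈ -1.1878e-5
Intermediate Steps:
k(A) = -A/3 - A²/3 (k(A) = -(A + A*(A + 0))/3 = -(A + A*A)/3 = -(A + A²)/3 = -A/3 - A²/3)
1/(-86552 + (-59 + (-43 - 1*(-63)))*k(13)) = 1/(-86552 + (-59 + (-43 - 1*(-63)))*(-⅓*13*(1 + 13))) = 1/(-86552 + (-59 + (-43 + 63))*(-⅓*13*14)) = 1/(-86552 + (-59 + 20)*(-182/3)) = 1/(-86552 - 39*(-182/3)) = 1/(-86552 + 2366) = 1/(-84186) = -1/84186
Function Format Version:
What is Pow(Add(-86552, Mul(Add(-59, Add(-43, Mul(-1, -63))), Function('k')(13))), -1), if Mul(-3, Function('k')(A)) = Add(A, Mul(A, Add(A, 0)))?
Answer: Rational(-1, 84186) ≈ -1.1878e-5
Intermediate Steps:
Function('k')(A) = Add(Mul(Rational(-1, 3), A), Mul(Rational(-1, 3), Pow(A, 2))) (Function('k')(A) = Mul(Rational(-1, 3), Add(A, Mul(A, Add(A, 0)))) = Mul(Rational(-1, 3), Add(A, Mul(A, A))) = Mul(Rational(-1, 3), Add(A, Pow(A, 2))) = Add(Mul(Rational(-1, 3), A), Mul(Rational(-1, 3), Pow(A, 2))))
Pow(Add(-86552, Mul(Add(-59, Add(-43, Mul(-1, -63))), Function('k')(13))), -1) = Pow(Add(-86552, Mul(Add(-59, Add(-43, Mul(-1, -63))), Mul(Rational(-1, 3), 13, Add(1, 13)))), -1) = Pow(Add(-86552, Mul(Add(-59, Add(-43, 63)), Mul(Rational(-1, 3), 13, 14))), -1) = Pow(Add(-86552, Mul(Add(-59, 20), Rational(-182, 3))), -1) = Pow(Add(-86552, Mul(-39, Rational(-182, 3))), -1) = Pow(Add(-86552, 2366), -1) = Pow(-84186, -1) = Rational(-1, 84186)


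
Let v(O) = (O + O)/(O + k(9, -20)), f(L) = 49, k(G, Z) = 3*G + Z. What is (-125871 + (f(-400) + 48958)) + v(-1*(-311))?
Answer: -12221065/159 ≈ -76862.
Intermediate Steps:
k(G, Z) = Z + 3*G
v(O) = 2*O/(7 + O) (v(O) = (O + O)/(O + (-20 + 3*9)) = (2*O)/(O + (-20 + 27)) = (2*O)/(O + 7) = (2*O)/(7 + O) = 2*O/(7 + O))
(-125871 + (f(-400) + 48958)) + v(-1*(-311)) = (-125871 + (49 + 48958)) + 2*(-1*(-311))/(7 - 1*(-311)) = (-125871 + 49007) + 2*311/(7 + 311) = -76864 + 2*311/318 = -76864 + 2*311*(1/318) = -76864 + 311/159 = -12221065/159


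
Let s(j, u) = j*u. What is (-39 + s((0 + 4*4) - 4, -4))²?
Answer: 7569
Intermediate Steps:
(-39 + s((0 + 4*4) - 4, -4))² = (-39 + ((0 + 4*4) - 4)*(-4))² = (-39 + ((0 + 16) - 4)*(-4))² = (-39 + (16 - 4)*(-4))² = (-39 + 12*(-4))² = (-39 - 48)² = (-87)² = 7569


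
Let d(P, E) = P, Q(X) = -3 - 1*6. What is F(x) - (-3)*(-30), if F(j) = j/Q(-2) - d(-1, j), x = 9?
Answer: -90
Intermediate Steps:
Q(X) = -9 (Q(X) = -3 - 6 = -9)
F(j) = 1 - j/9 (F(j) = j/(-9) - 1*(-1) = j*(-⅑) + 1 = -j/9 + 1 = 1 - j/9)
F(x) - (-3)*(-30) = (1 - ⅑*9) - (-3)*(-30) = (1 - 1) - 1*90 = 0 - 90 = -90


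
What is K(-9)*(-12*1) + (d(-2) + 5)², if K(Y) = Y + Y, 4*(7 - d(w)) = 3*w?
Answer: 1593/4 ≈ 398.25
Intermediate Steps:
d(w) = 7 - 3*w/4
K(Y) = 2*Y
K(-9)*(-12*1) + (d(-2) + 5)² = (2*(-9))*(-12*1) + ((7 - ¾*(-2)) + 5)² = -18*(-12) + ((7 + 3/2) + 5)² = 216 + (17/2 + 5)² = 216 + (27/2)² = 216 + 729/4 = 1593/4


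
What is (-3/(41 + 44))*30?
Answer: -18/17 ≈ -1.0588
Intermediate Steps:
(-3/(41 + 44))*30 = (-3/85)*30 = ((1/85)*(-3))*30 = -3/85*30 = -18/17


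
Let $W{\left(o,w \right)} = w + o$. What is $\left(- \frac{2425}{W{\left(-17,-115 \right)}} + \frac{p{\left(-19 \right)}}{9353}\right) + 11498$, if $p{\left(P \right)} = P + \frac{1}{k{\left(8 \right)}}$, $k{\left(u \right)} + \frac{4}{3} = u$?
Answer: $\frac{17772579181}{1543245} \approx 11516.0$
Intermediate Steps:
$k{\left(u \right)} = - \frac{4}{3} + u$
$W{\left(o,w \right)} = o + w$
$p{\left(P \right)} = \frac{3}{20} + P$ ($p{\left(P \right)} = P + \frac{1}{- \frac{4}{3} + 8} = P + \frac{1}{\frac{20}{3}} = P + \frac{3}{20} = \frac{3}{20} + P$)
$\left(- \frac{2425}{W{\left(-17,-115 \right)}} + \frac{p{\left(-19 \right)}}{9353}\right) + 11498 = \left(- \frac{2425}{-17 - 115} + \frac{\frac{3}{20} - 19}{9353}\right) + 11498 = \left(- \frac{2425}{-132} - \frac{377}{187060}\right) + 11498 = \left(\left(-2425\right) \left(- \frac{1}{132}\right) - \frac{377}{187060}\right) + 11498 = \left(\frac{2425}{132} - \frac{377}{187060}\right) + 11498 = \frac{28348171}{1543245} + 11498 = \frac{17772579181}{1543245}$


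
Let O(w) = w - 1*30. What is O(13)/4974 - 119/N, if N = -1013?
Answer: 574685/5038662 ≈ 0.11406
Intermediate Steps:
O(w) = -30 + w (O(w) = w - 30 = -30 + w)
O(13)/4974 - 119/N = (-30 + 13)/4974 - 119/(-1013) = -17*1/4974 - 119*(-1/1013) = -17/4974 + 119/1013 = 574685/5038662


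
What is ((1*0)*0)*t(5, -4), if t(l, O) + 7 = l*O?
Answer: 0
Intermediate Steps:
t(l, O) = -7 + O*l (t(l, O) = -7 + l*O = -7 + O*l)
((1*0)*0)*t(5, -4) = ((1*0)*0)*(-7 - 4*5) = (0*0)*(-7 - 20) = 0*(-27) = 0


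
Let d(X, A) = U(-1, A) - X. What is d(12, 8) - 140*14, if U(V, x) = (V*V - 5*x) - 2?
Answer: -2013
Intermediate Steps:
U(V, x) = -2 + V² - 5*x (U(V, x) = (V² - 5*x) - 2 = -2 + V² - 5*x)
d(X, A) = -1 - X - 5*A (d(X, A) = (-2 + (-1)² - 5*A) - X = (-2 + 1 - 5*A) - X = (-1 - 5*A) - X = -1 - X - 5*A)
d(12, 8) - 140*14 = (-1 - 1*12 - 5*8) - 140*14 = (-1 - 12 - 40) - 1960 = -53 - 1960 = -2013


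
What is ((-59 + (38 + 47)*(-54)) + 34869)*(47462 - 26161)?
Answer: 643716220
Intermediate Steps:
((-59 + (38 + 47)*(-54)) + 34869)*(47462 - 26161) = ((-59 + 85*(-54)) + 34869)*21301 = ((-59 - 4590) + 34869)*21301 = (-4649 + 34869)*21301 = 30220*21301 = 643716220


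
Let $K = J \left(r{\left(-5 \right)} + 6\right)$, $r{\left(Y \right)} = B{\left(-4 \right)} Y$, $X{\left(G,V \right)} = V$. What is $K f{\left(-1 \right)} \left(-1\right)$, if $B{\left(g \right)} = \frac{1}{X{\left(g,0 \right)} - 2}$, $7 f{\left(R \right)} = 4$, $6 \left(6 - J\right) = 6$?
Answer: $- \frac{170}{7} \approx -24.286$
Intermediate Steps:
$J = 5$ ($J = 6 - 1 = 5$)
$f{\left(R \right)} = \frac{4}{7}$ ($f{\left(R \right)} = \frac{1}{7} \cdot 4 = \frac{4}{7}$)
$B{\left(g \right)} = - \frac{1}{2}$ ($B{\left(g \right)} = \frac{1}{0 - 2} = \frac{1}{-2} = - \frac{1}{2}$)
$r{\left(Y \right)} = - \frac{Y}{2}$
$K = \frac{85}{2}$ ($K = 5 \left(\left(- \frac{1}{2}\right) \left(-5\right) + 6\right) = 5 \left(\frac{5}{2} + 6\right) = 5 \cdot \frac{17}{2} = \frac{85}{2} \approx 42.5$)
$K f{\left(-1 \right)} \left(-1\right) = \frac{85}{2} \cdot \frac{4}{7} \left(-1\right) = \frac{170}{7} \left(-1\right) = - \frac{170}{7}$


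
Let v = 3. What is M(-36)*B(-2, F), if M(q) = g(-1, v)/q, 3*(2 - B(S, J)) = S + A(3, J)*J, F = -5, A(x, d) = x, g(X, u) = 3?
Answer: -23/36 ≈ -0.63889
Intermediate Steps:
B(S, J) = 2 - J - S/3 (B(S, J) = 2 - (S + 3*J)/3 = 2 + (-J - S/3) = 2 - J - S/3)
M(q) = 3/q
M(-36)*B(-2, F) = (3/(-36))*(2 - 1*(-5) - ⅓*(-2)) = (3*(-1/36))*(2 + 5 + ⅔) = -1/12*23/3 = -23/36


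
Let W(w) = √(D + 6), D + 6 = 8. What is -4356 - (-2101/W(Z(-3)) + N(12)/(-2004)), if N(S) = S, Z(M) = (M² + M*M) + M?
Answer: -727451/167 + 2101*√2/4 ≈ -3613.2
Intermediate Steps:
D = 2 (D = -6 + 8 = 2)
Z(M) = M + 2*M² (Z(M) = (M² + M²) + M = 2*M² + M = M + 2*M²)
W(w) = 2*√2 (W(w) = √(2 + 6) = √8 = 2*√2)
-4356 - (-2101/W(Z(-3)) + N(12)/(-2004)) = -4356 - (-2101*√2/4 + 12/(-2004)) = -4356 - (-2101*√2/4 + 12*(-1/2004)) = -4356 - (-2101*√2/4 - 1/167) = -4356 - (-1/167 - 2101*√2/4) = -4356 + (1/167 + 2101*√2/4) = -727451/167 + 2101*√2/4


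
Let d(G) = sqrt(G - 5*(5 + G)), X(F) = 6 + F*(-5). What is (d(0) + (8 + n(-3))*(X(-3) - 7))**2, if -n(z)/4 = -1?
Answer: 28199 + 1680*I ≈ 28199.0 + 1680.0*I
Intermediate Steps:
n(z) = 4 (n(z) = -4*(-1) = 4)
X(F) = 6 - 5*F
d(G) = sqrt(-25 - 4*G) (d(G) = sqrt(G + (-25 - 5*G)) = sqrt(-25 - 4*G))
(d(0) + (8 + n(-3))*(X(-3) - 7))**2 = (sqrt(-25 - 4*0) + (8 + 4)*((6 - 5*(-3)) - 7))**2 = (sqrt(-25 + 0) + 12*((6 + 15) - 7))**2 = (sqrt(-25) + 12*(21 - 7))**2 = (5*I + 12*14)**2 = (5*I + 168)**2 = (168 + 5*I)**2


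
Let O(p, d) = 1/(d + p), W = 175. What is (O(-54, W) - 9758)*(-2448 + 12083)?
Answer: -11376208295/121 ≈ -9.4018e+7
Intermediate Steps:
(O(-54, W) - 9758)*(-2448 + 12083) = (1/(175 - 54) - 9758)*(-2448 + 12083) = (1/121 - 9758)*9635 = -1180717/121*9635 = -11376208295/121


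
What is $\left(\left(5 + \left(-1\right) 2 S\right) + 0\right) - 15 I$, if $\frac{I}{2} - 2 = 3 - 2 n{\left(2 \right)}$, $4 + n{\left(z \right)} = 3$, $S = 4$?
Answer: $-213$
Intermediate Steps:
$n{\left(z \right)} = -1$ ($n{\left(z \right)} = -4 + 3 = -1$)
$I = 14$ ($I = 4 + 2 \left(3 - -2\right) = 4 + 2 \left(3 + 2\right) = 4 + 2 \cdot 5 = 4 + 10 = 14$)
$\left(\left(5 + \left(-1\right) 2 S\right) + 0\right) - 15 I = \left(\left(5 + \left(-1\right) 2 \cdot 4\right) + 0\right) - 210 = \left(\left(5 - 8\right) + 0\right) - 210 = \left(-3 + 0\right) - 210 = -3 - 210 = -213$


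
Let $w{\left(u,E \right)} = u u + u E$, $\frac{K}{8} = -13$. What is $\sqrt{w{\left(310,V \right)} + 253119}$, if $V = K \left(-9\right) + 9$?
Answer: $\sqrt{642169} \approx 801.35$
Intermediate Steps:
$K = -104$ ($K = 8 \left(-13\right) = -104$)
$V = 945$ ($V = \left(-104\right) \left(-9\right) + 9 = 936 + 9 = 945$)
$w{\left(u,E \right)} = u^{2} + E u$
$\sqrt{w{\left(310,V \right)} + 253119} = \sqrt{310 \left(945 + 310\right) + 253119} = \sqrt{310 \cdot 1255 + 253119} = \sqrt{389050 + 253119} = \sqrt{642169}$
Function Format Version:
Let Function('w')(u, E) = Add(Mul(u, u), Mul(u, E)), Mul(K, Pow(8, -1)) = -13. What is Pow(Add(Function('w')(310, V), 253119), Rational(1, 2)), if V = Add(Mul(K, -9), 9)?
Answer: Pow(642169, Rational(1, 2)) ≈ 801.35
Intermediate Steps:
K = -104 (K = Mul(8, -13) = -104)
V = 945 (V = Add(Mul(-104, -9), 9) = Add(936, 9) = 945)
Function('w')(u, E) = Add(Pow(u, 2), Mul(E, u))
Pow(Add(Function('w')(310, V), 253119), Rational(1, 2)) = Pow(Add(Mul(310, Add(945, 310)), 253119), Rational(1, 2)) = Pow(Add(Mul(310, 1255), 253119), Rational(1, 2)) = Pow(Add(389050, 253119), Rational(1, 2)) = Pow(642169, Rational(1, 2))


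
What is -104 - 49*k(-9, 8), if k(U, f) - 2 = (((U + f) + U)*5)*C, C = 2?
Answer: 4698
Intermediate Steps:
k(U, f) = 2 + 10*f + 20*U (k(U, f) = 2 + (((U + f) + U)*5)*2 = 2 + ((f + 2*U)*5)*2 = 2 + (5*f + 10*U)*2 = 2 + (10*f + 20*U) = 2 + 10*f + 20*U)
-104 - 49*k(-9, 8) = -104 - 49*(2 + 10*8 + 20*(-9)) = -104 - 49*(2 + 80 - 180) = -104 - 49*(-98) = -104 + 4802 = 4698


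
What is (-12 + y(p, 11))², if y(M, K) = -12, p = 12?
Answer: 576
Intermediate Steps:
(-12 + y(p, 11))² = (-12 - 12)² = (-24)² = 576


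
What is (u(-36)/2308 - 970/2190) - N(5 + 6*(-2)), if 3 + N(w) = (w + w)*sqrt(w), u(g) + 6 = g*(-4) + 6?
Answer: 331004/126363 + 14*I*sqrt(7) ≈ 2.6195 + 37.041*I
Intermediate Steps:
u(g) = -4*g (u(g) = -6 + (g*(-4) + 6) = -6 + (-4*g + 6) = -6 + (6 - 4*g) = -4*g)
N(w) = -3 + 2*w**(3/2) (N(w) = -3 + (w + w)*sqrt(w) = -3 + (2*w)*sqrt(w) = -3 + 2*w**(3/2))
(u(-36)/2308 - 970/2190) - N(5 + 6*(-2)) = (-4*(-36)/2308 - 970/2190) - (-3 + 2*(5 + 6*(-2))**(3/2)) = (144*(1/2308) - 970*1/2190) - (-3 + 2*(5 - 12)**(3/2)) = (36/577 - 97/219) - (-3 + 2*(-7)**(3/2)) = -48085/126363 - (-3 + 2*(-7*I*sqrt(7))) = -48085/126363 - (-3 - 14*I*sqrt(7)) = -48085/126363 + (3 + 14*I*sqrt(7)) = 331004/126363 + 14*I*sqrt(7)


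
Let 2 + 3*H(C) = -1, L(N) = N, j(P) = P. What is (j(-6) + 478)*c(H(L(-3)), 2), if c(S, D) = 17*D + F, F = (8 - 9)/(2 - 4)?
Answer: 16284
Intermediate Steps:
F = 1/2 (F = -1/(-2) = -1*(-1/2) = 1/2 ≈ 0.50000)
H(C) = -1 (H(C) = -2/3 + (1/3)*(-1) = -2/3 - 1/3 = -1)
c(S, D) = 1/2 + 17*D (c(S, D) = 17*D + 1/2 = 1/2 + 17*D)
(j(-6) + 478)*c(H(L(-3)), 2) = (-6 + 478)*(1/2 + 17*2) = 472*(1/2 + 34) = 472*(69/2) = 16284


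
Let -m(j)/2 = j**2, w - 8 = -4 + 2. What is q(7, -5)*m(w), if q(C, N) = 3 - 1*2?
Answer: -72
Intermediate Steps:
w = 6 (w = 8 + (-4 + 2) = 8 - 2 = 6)
m(j) = -2*j**2
q(C, N) = 1 (q(C, N) = 3 - 2 = 1)
q(7, -5)*m(w) = 1*(-2*6**2) = 1*(-2*36) = 1*(-72) = -72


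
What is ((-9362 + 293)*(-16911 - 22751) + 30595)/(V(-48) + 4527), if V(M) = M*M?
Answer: 359725273/6831 ≈ 52661.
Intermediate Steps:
V(M) = M²
((-9362 + 293)*(-16911 - 22751) + 30595)/(V(-48) + 4527) = ((-9362 + 293)*(-16911 - 22751) + 30595)/((-48)² + 4527) = (-9069*(-39662) + 30595)/(2304 + 4527) = (359694678 + 30595)/6831 = 359725273*(1/6831) = 359725273/6831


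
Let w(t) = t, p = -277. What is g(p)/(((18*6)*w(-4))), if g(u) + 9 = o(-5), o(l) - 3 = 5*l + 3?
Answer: 7/108 ≈ 0.064815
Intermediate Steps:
o(l) = 6 + 5*l (o(l) = 3 + (5*l + 3) = 3 + (3 + 5*l) = 6 + 5*l)
g(u) = -28 (g(u) = -9 + (6 + 5*(-5)) = -9 + (6 - 25) = -9 - 19 = -28)
g(p)/(((18*6)*w(-4))) = -28/((18*6)*(-4)) = -28/(108*(-4)) = -28/(-432) = -28*(-1/432) = 7/108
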